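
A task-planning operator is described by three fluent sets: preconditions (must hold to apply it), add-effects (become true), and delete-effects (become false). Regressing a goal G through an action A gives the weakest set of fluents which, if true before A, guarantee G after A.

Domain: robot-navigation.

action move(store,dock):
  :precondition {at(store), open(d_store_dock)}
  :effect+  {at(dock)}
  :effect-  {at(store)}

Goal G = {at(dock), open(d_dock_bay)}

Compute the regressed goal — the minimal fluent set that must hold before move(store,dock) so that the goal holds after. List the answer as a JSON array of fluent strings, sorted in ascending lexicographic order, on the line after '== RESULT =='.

Compute (G \ add) ∪ pre:
  G ∩ del = {}  (empty — regression defined)
  G \ add = {at(dock), open(d_dock_bay)} \ {at(dock)} = {open(d_dock_bay)}
  ∪ pre   = {open(d_dock_bay)} ∪ {at(store), open(d_store_dock)}
          = {at(store), open(d_dock_bay), open(d_store_dock)}

== RESULT ==
["at(store)", "open(d_dock_bay)", "open(d_store_dock)"]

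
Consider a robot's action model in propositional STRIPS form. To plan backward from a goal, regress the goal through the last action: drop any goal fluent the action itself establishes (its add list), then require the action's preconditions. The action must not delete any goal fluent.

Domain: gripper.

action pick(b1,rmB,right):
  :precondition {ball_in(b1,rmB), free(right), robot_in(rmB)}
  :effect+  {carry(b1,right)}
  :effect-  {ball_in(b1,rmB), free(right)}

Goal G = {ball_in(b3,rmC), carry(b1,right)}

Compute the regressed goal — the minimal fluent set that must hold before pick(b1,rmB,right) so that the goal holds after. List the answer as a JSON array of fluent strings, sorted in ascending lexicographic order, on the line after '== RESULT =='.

Regress:
  G ∩ del = {}  (empty — regression defined)
  G \ add = {ball_in(b3,rmC), carry(b1,right)} \ {carry(b1,right)} = {ball_in(b3,rmC)}
  ∪ pre   = {ball_in(b3,rmC)} ∪ {ball_in(b1,rmB), free(right), robot_in(rmB)}
          = {ball_in(b1,rmB), ball_in(b3,rmC), free(right), robot_in(rmB)}

== RESULT ==
["ball_in(b1,rmB)", "ball_in(b3,rmC)", "free(right)", "robot_in(rmB)"]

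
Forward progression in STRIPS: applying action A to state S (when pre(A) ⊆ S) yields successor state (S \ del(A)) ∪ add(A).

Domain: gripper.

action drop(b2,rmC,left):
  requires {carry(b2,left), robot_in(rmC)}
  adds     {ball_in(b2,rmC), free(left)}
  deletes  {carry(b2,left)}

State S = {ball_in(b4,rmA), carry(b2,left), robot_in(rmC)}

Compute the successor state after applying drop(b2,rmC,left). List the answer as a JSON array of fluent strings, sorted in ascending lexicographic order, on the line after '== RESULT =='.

Compute (S \ del) ∪ add:
  pre ⊆ S: {carry(b2,left), robot_in(rmC)} ⊆ S  — applicable
  S \ del = {ball_in(b4,rmA), robot_in(rmC)}
  ∪ add   = {ball_in(b2,rmC), ball_in(b4,rmA), free(left), robot_in(rmC)}

== RESULT ==
["ball_in(b2,rmC)", "ball_in(b4,rmA)", "free(left)", "robot_in(rmC)"]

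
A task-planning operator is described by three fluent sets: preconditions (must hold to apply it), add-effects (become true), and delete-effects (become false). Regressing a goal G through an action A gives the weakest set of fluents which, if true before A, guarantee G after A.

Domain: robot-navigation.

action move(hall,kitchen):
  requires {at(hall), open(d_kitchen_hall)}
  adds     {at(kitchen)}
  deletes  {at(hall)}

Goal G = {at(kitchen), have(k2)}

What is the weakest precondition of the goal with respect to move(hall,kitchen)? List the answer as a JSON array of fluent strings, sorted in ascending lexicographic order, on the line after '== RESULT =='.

Regress:
  G ∩ del = {}  (empty — regression defined)
  G \ add = {at(kitchen), have(k2)} \ {at(kitchen)} = {have(k2)}
  ∪ pre   = {have(k2)} ∪ {at(hall), open(d_kitchen_hall)}
          = {at(hall), have(k2), open(d_kitchen_hall)}

== RESULT ==
["at(hall)", "have(k2)", "open(d_kitchen_hall)"]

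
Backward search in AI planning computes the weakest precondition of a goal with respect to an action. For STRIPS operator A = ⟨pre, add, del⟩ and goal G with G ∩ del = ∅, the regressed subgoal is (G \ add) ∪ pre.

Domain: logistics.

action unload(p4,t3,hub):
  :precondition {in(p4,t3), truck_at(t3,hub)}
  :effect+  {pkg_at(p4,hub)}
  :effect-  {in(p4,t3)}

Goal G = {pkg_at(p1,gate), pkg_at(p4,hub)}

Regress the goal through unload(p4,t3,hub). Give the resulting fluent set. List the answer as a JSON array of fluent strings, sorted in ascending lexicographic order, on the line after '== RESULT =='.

Compute (G \ add) ∪ pre:
  G ∩ del = {}  (empty — regression defined)
  G \ add = {pkg_at(p1,gate), pkg_at(p4,hub)} \ {pkg_at(p4,hub)} = {pkg_at(p1,gate)}
  ∪ pre   = {pkg_at(p1,gate)} ∪ {in(p4,t3), truck_at(t3,hub)}
          = {in(p4,t3), pkg_at(p1,gate), truck_at(t3,hub)}

== RESULT ==
["in(p4,t3)", "pkg_at(p1,gate)", "truck_at(t3,hub)"]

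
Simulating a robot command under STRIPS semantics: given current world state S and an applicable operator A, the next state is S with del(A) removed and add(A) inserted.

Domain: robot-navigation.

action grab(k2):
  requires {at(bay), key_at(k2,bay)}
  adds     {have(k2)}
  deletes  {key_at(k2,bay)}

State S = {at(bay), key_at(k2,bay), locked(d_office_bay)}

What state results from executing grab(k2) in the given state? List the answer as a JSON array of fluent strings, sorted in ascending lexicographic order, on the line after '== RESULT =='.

Compute (S \ del) ∪ add:
  pre ⊆ S: {at(bay), key_at(k2,bay)} ⊆ S  — applicable
  S \ del = {at(bay), locked(d_office_bay)}
  ∪ add   = {at(bay), have(k2), locked(d_office_bay)}

== RESULT ==
["at(bay)", "have(k2)", "locked(d_office_bay)"]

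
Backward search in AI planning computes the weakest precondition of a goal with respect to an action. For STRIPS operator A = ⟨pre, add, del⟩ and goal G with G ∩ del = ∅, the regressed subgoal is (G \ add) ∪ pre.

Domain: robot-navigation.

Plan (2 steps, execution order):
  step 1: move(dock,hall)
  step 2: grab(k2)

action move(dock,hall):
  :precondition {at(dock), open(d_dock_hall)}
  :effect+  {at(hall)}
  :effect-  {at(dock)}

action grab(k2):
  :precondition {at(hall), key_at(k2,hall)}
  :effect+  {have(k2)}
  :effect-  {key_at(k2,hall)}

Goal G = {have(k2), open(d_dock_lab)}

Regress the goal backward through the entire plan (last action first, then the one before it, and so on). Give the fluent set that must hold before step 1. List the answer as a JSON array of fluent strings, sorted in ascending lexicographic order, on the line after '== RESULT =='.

Work backward from the goal:
  through step 2 (grab(k2)): drop {have(k2)}, keep {open(d_dock_lab)}, require {at(hall), key_at(k2,hall)}
    → {at(hall), key_at(k2,hall), open(d_dock_lab)}
  through step 1 (move(dock,hall)): drop {at(hall)}, keep {key_at(k2,hall), open(d_dock_lab)}, require {at(dock), open(d_dock_hall)}
    → {at(dock), key_at(k2,hall), open(d_dock_hall), open(d_dock_lab)}

== RESULT ==
["at(dock)", "key_at(k2,hall)", "open(d_dock_hall)", "open(d_dock_lab)"]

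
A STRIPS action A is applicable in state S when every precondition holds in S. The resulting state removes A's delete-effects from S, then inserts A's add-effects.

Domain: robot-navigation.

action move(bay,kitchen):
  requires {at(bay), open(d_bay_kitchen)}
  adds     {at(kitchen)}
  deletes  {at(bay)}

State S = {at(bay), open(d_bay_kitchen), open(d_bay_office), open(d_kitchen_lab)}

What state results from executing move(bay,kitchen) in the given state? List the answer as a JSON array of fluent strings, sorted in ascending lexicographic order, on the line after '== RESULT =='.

Compute (S \ del) ∪ add:
  pre ⊆ S: {at(bay), open(d_bay_kitchen)} ⊆ S  — applicable
  S \ del = {open(d_bay_kitchen), open(d_bay_office), open(d_kitchen_lab)}
  ∪ add   = {at(kitchen), open(d_bay_kitchen), open(d_bay_office), open(d_kitchen_lab)}

== RESULT ==
["at(kitchen)", "open(d_bay_kitchen)", "open(d_bay_office)", "open(d_kitchen_lab)"]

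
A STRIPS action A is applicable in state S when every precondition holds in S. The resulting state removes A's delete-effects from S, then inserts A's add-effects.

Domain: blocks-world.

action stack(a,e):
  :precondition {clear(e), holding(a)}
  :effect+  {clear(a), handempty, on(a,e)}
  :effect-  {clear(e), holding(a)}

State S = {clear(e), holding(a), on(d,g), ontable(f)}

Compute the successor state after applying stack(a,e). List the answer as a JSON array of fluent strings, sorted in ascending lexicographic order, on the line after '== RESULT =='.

Compute (S \ del) ∪ add:
  pre ⊆ S: {clear(e), holding(a)} ⊆ S  — applicable
  S \ del = {on(d,g), ontable(f)}
  ∪ add   = {clear(a), handempty, on(a,e), on(d,g), ontable(f)}

== RESULT ==
["clear(a)", "handempty", "on(a,e)", "on(d,g)", "ontable(f)"]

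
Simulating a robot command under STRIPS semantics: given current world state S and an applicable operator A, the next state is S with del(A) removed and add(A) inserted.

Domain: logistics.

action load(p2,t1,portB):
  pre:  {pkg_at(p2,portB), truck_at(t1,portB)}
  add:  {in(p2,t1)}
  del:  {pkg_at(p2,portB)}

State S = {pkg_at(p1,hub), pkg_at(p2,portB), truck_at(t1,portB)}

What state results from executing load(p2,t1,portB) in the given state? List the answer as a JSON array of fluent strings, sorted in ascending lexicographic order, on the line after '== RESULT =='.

Progress:
  pre ⊆ S: {pkg_at(p2,portB), truck_at(t1,portB)} ⊆ S  — applicable
  S \ del = {pkg_at(p1,hub), truck_at(t1,portB)}
  ∪ add   = {in(p2,t1), pkg_at(p1,hub), truck_at(t1,portB)}

== RESULT ==
["in(p2,t1)", "pkg_at(p1,hub)", "truck_at(t1,portB)"]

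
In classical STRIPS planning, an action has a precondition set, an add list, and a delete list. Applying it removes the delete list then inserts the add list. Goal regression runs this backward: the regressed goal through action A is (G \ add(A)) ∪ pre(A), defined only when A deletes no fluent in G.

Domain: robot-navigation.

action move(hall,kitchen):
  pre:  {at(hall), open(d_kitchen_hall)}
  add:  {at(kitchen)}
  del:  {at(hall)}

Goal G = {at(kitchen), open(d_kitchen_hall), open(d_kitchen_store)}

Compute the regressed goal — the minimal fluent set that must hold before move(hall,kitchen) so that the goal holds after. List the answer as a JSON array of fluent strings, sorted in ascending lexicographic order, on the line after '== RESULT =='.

Compute (G \ add) ∪ pre:
  G ∩ del = {}  (empty — regression defined)
  G \ add = {at(kitchen), open(d_kitchen_hall), open(d_kitchen_store)} \ {at(kitchen)} = {open(d_kitchen_hall), open(d_kitchen_store)}
  ∪ pre   = {open(d_kitchen_hall), open(d_kitchen_store)} ∪ {at(hall), open(d_kitchen_hall)}
          = {at(hall), open(d_kitchen_hall), open(d_kitchen_store)}

== RESULT ==
["at(hall)", "open(d_kitchen_hall)", "open(d_kitchen_store)"]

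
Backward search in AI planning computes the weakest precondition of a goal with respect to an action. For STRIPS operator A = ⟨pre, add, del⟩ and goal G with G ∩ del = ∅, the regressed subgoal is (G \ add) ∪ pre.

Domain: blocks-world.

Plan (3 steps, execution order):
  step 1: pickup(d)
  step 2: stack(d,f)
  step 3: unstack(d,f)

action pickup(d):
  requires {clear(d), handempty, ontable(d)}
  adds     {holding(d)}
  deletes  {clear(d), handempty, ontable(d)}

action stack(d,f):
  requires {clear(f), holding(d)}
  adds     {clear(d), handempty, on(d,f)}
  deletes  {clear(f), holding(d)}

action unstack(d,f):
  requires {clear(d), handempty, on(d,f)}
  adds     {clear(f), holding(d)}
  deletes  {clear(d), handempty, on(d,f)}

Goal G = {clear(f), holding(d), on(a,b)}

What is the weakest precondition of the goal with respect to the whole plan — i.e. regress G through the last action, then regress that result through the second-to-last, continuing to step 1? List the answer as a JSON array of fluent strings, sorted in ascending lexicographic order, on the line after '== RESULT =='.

Work backward from the goal:
  through step 3 (unstack(d,f)): drop {clear(f), holding(d)}, keep {on(a,b)}, require {clear(d), handempty, on(d,f)}
    → {clear(d), handempty, on(a,b), on(d,f)}
  through step 2 (stack(d,f)): drop {clear(d), handempty, on(d,f)}, keep {on(a,b)}, require {clear(f), holding(d)}
    → {clear(f), holding(d), on(a,b)}
  through step 1 (pickup(d)): drop {holding(d)}, keep {clear(f), on(a,b)}, require {clear(d), handempty, ontable(d)}
    → {clear(d), clear(f), handempty, on(a,b), ontable(d)}

== RESULT ==
["clear(d)", "clear(f)", "handempty", "on(a,b)", "ontable(d)"]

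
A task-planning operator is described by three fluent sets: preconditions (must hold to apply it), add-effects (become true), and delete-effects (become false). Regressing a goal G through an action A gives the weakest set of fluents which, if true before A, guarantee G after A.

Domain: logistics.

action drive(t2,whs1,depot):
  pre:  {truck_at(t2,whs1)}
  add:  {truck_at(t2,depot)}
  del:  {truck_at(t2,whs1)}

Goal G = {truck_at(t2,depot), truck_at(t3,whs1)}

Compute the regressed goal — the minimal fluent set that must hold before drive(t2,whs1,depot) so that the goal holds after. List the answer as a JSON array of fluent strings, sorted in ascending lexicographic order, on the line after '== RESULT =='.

Regress:
  G ∩ del = {}  (empty — regression defined)
  G \ add = {truck_at(t2,depot), truck_at(t3,whs1)} \ {truck_at(t2,depot)} = {truck_at(t3,whs1)}
  ∪ pre   = {truck_at(t3,whs1)} ∪ {truck_at(t2,whs1)}
          = {truck_at(t2,whs1), truck_at(t3,whs1)}

== RESULT ==
["truck_at(t2,whs1)", "truck_at(t3,whs1)"]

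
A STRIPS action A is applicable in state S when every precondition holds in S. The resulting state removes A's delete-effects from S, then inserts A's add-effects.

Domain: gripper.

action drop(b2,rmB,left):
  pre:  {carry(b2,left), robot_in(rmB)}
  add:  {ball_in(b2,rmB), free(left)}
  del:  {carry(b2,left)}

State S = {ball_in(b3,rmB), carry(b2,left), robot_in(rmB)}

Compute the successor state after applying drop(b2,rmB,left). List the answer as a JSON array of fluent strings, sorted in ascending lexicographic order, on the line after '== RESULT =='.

Compute (S \ del) ∪ add:
  pre ⊆ S: {carry(b2,left), robot_in(rmB)} ⊆ S  — applicable
  S \ del = {ball_in(b3,rmB), robot_in(rmB)}
  ∪ add   = {ball_in(b2,rmB), ball_in(b3,rmB), free(left), robot_in(rmB)}

== RESULT ==
["ball_in(b2,rmB)", "ball_in(b3,rmB)", "free(left)", "robot_in(rmB)"]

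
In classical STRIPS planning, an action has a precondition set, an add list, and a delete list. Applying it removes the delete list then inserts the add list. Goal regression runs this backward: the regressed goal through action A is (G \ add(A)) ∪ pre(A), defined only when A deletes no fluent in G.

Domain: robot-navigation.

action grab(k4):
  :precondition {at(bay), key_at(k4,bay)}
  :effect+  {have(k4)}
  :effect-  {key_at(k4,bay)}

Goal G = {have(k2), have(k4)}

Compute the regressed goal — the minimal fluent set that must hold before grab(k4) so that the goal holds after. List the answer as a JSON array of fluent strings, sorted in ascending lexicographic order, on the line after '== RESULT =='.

Compute (G \ add) ∪ pre:
  G ∩ del = {}  (empty — regression defined)
  G \ add = {have(k2), have(k4)} \ {have(k4)} = {have(k2)}
  ∪ pre   = {have(k2)} ∪ {at(bay), key_at(k4,bay)}
          = {at(bay), have(k2), key_at(k4,bay)}

== RESULT ==
["at(bay)", "have(k2)", "key_at(k4,bay)"]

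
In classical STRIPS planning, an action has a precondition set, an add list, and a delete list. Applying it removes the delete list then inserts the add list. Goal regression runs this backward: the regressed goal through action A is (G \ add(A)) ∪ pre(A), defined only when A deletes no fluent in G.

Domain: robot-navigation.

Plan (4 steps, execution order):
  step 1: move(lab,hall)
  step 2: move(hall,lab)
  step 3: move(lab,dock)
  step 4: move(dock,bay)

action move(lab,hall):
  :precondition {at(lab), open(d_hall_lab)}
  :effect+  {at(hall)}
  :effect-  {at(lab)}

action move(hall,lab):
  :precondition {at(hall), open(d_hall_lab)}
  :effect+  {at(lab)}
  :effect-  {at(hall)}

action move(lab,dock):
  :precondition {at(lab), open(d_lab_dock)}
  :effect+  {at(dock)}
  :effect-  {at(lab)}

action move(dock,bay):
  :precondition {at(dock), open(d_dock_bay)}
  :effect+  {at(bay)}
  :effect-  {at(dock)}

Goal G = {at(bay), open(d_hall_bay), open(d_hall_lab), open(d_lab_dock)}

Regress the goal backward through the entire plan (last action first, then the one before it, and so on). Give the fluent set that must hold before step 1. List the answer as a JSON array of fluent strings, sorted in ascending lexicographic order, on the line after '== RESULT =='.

Regress step by step:
  through step 4 (move(dock,bay)): drop {at(bay)}, keep {open(d_hall_bay), open(d_hall_lab), open(d_lab_dock)}, require {at(dock), open(d_dock_bay)}
    → {at(dock), open(d_dock_bay), open(d_hall_bay), open(d_hall_lab), open(d_lab_dock)}
  through step 3 (move(lab,dock)): drop {at(dock)}, keep {open(d_dock_bay), open(d_hall_bay), open(d_hall_lab), open(d_lab_dock)}, require {at(lab), open(d_lab_dock)}
    → {at(lab), open(d_dock_bay), open(d_hall_bay), open(d_hall_lab), open(d_lab_dock)}
  through step 2 (move(hall,lab)): drop {at(lab)}, keep {open(d_dock_bay), open(d_hall_bay), open(d_hall_lab), open(d_lab_dock)}, require {at(hall), open(d_hall_lab)}
    → {at(hall), open(d_dock_bay), open(d_hall_bay), open(d_hall_lab), open(d_lab_dock)}
  through step 1 (move(lab,hall)): drop {at(hall)}, keep {open(d_dock_bay), open(d_hall_bay), open(d_hall_lab), open(d_lab_dock)}, require {at(lab), open(d_hall_lab)}
    → {at(lab), open(d_dock_bay), open(d_hall_bay), open(d_hall_lab), open(d_lab_dock)}

== RESULT ==
["at(lab)", "open(d_dock_bay)", "open(d_hall_bay)", "open(d_hall_lab)", "open(d_lab_dock)"]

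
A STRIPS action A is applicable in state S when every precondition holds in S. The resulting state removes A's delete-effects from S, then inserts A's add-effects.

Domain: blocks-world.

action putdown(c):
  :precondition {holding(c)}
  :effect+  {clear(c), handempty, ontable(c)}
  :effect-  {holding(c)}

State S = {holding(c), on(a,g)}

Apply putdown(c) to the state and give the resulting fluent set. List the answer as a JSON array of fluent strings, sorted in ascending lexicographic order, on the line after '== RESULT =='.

Compute (S \ del) ∪ add:
  pre ⊆ S: {holding(c)} ⊆ S  — applicable
  S \ del = {on(a,g)}
  ∪ add   = {clear(c), handempty, on(a,g), ontable(c)}

== RESULT ==
["clear(c)", "handempty", "on(a,g)", "ontable(c)"]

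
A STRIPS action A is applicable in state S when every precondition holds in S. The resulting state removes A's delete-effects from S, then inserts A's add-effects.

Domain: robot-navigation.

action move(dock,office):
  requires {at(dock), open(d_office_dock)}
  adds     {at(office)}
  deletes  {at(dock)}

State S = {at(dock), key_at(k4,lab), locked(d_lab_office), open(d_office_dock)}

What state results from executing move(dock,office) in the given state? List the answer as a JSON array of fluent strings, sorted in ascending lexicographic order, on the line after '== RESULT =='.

Compute (S \ del) ∪ add:
  pre ⊆ S: {at(dock), open(d_office_dock)} ⊆ S  — applicable
  S \ del = {key_at(k4,lab), locked(d_lab_office), open(d_office_dock)}
  ∪ add   = {at(office), key_at(k4,lab), locked(d_lab_office), open(d_office_dock)}

== RESULT ==
["at(office)", "key_at(k4,lab)", "locked(d_lab_office)", "open(d_office_dock)"]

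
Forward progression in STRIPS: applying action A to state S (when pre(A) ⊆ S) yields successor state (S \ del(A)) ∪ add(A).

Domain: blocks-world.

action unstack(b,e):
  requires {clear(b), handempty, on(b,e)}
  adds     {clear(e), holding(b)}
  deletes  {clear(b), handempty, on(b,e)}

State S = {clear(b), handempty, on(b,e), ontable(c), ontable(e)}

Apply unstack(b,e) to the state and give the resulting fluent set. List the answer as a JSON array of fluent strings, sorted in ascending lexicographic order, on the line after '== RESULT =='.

Progress:
  pre ⊆ S: {clear(b), handempty, on(b,e)} ⊆ S  — applicable
  S \ del = {ontable(c), ontable(e)}
  ∪ add   = {clear(e), holding(b), ontable(c), ontable(e)}

== RESULT ==
["clear(e)", "holding(b)", "ontable(c)", "ontable(e)"]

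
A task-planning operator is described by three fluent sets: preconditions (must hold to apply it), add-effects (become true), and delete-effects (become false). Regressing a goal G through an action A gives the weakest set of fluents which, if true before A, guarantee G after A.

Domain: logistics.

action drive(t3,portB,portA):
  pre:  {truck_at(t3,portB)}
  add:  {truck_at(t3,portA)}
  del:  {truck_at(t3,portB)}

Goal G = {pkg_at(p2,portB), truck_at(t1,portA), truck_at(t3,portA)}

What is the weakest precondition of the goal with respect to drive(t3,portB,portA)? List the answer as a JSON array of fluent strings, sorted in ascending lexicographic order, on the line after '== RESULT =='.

Regress:
  G ∩ del = {}  (empty — regression defined)
  G \ add = {pkg_at(p2,portB), truck_at(t1,portA), truck_at(t3,portA)} \ {truck_at(t3,portA)} = {pkg_at(p2,portB), truck_at(t1,portA)}
  ∪ pre   = {pkg_at(p2,portB), truck_at(t1,portA)} ∪ {truck_at(t3,portB)}
          = {pkg_at(p2,portB), truck_at(t1,portA), truck_at(t3,portB)}

== RESULT ==
["pkg_at(p2,portB)", "truck_at(t1,portA)", "truck_at(t3,portB)"]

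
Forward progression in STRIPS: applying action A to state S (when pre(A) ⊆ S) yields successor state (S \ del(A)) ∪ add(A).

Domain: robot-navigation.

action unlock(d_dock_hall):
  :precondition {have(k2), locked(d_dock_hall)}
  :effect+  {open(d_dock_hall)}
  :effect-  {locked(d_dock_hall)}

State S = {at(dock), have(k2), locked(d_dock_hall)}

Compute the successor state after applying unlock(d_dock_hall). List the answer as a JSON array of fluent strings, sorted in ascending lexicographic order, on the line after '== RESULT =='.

Progress:
  pre ⊆ S: {have(k2), locked(d_dock_hall)} ⊆ S  — applicable
  S \ del = {at(dock), have(k2)}
  ∪ add   = {at(dock), have(k2), open(d_dock_hall)}

== RESULT ==
["at(dock)", "have(k2)", "open(d_dock_hall)"]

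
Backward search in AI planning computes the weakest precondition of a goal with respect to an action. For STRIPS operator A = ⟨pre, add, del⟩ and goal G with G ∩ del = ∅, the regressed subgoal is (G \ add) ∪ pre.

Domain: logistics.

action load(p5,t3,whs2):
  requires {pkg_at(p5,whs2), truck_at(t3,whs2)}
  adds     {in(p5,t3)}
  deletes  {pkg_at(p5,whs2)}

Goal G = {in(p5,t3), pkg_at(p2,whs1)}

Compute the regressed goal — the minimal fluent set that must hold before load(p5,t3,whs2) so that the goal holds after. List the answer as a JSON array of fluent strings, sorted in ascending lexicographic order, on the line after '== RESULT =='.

Regress:
  G ∩ del = {}  (empty — regression defined)
  G \ add = {in(p5,t3), pkg_at(p2,whs1)} \ {in(p5,t3)} = {pkg_at(p2,whs1)}
  ∪ pre   = {pkg_at(p2,whs1)} ∪ {pkg_at(p5,whs2), truck_at(t3,whs2)}
          = {pkg_at(p2,whs1), pkg_at(p5,whs2), truck_at(t3,whs2)}

== RESULT ==
["pkg_at(p2,whs1)", "pkg_at(p5,whs2)", "truck_at(t3,whs2)"]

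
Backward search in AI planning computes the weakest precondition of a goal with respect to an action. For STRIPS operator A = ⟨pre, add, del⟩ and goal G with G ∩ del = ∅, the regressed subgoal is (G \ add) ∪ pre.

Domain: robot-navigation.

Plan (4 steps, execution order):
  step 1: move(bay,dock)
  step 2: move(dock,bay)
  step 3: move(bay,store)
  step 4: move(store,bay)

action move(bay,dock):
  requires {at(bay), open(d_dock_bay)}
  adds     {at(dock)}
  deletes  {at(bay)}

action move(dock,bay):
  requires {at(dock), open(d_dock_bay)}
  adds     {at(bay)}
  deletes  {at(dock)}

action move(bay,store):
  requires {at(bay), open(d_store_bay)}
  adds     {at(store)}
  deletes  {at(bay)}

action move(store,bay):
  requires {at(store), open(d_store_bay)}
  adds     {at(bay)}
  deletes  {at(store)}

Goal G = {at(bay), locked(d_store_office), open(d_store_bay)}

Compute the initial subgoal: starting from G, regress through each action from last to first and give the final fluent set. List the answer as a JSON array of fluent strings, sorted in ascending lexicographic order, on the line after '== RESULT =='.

Regress step by step:
  through step 4 (move(store,bay)): drop {at(bay)}, keep {locked(d_store_office), open(d_store_bay)}, require {at(store), open(d_store_bay)}
    → {at(store), locked(d_store_office), open(d_store_bay)}
  through step 3 (move(bay,store)): drop {at(store)}, keep {locked(d_store_office), open(d_store_bay)}, require {at(bay), open(d_store_bay)}
    → {at(bay), locked(d_store_office), open(d_store_bay)}
  through step 2 (move(dock,bay)): drop {at(bay)}, keep {locked(d_store_office), open(d_store_bay)}, require {at(dock), open(d_dock_bay)}
    → {at(dock), locked(d_store_office), open(d_dock_bay), open(d_store_bay)}
  through step 1 (move(bay,dock)): drop {at(dock)}, keep {locked(d_store_office), open(d_dock_bay), open(d_store_bay)}, require {at(bay), open(d_dock_bay)}
    → {at(bay), locked(d_store_office), open(d_dock_bay), open(d_store_bay)}

== RESULT ==
["at(bay)", "locked(d_store_office)", "open(d_dock_bay)", "open(d_store_bay)"]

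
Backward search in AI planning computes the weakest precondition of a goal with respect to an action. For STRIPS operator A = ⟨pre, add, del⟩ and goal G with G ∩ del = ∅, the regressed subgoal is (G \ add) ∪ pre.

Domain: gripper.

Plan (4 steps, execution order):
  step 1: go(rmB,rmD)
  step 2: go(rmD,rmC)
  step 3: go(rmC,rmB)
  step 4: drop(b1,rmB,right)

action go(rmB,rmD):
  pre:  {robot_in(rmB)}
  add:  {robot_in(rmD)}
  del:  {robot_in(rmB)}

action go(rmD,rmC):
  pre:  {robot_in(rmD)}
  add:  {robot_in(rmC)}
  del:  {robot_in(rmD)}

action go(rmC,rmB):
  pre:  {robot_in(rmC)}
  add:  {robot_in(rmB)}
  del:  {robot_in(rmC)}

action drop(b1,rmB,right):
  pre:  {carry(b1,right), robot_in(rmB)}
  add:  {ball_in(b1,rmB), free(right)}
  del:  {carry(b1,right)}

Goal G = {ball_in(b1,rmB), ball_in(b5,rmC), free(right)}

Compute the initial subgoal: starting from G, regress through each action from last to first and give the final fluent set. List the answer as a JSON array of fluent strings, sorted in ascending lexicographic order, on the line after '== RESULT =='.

Regress step by step:
  through step 4 (drop(b1,rmB,right)): drop {ball_in(b1,rmB), free(right)}, keep {ball_in(b5,rmC)}, require {carry(b1,right), robot_in(rmB)}
    → {ball_in(b5,rmC), carry(b1,right), robot_in(rmB)}
  through step 3 (go(rmC,rmB)): drop {robot_in(rmB)}, keep {ball_in(b5,rmC), carry(b1,right)}, require {robot_in(rmC)}
    → {ball_in(b5,rmC), carry(b1,right), robot_in(rmC)}
  through step 2 (go(rmD,rmC)): drop {robot_in(rmC)}, keep {ball_in(b5,rmC), carry(b1,right)}, require {robot_in(rmD)}
    → {ball_in(b5,rmC), carry(b1,right), robot_in(rmD)}
  through step 1 (go(rmB,rmD)): drop {robot_in(rmD)}, keep {ball_in(b5,rmC), carry(b1,right)}, require {robot_in(rmB)}
    → {ball_in(b5,rmC), carry(b1,right), robot_in(rmB)}

== RESULT ==
["ball_in(b5,rmC)", "carry(b1,right)", "robot_in(rmB)"]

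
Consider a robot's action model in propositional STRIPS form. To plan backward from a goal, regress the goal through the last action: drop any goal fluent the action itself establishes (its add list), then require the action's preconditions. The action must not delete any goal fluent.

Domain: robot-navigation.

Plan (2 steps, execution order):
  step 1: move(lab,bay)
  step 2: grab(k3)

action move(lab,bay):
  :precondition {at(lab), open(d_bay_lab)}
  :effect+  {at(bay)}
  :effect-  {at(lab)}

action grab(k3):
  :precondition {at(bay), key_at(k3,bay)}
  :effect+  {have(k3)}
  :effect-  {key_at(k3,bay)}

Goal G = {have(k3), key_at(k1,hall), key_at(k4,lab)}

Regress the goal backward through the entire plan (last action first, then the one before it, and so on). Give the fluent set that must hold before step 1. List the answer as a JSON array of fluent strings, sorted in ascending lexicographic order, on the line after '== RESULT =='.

Regress step by step:
  through step 2 (grab(k3)): drop {have(k3)}, keep {key_at(k1,hall), key_at(k4,lab)}, require {at(bay), key_at(k3,bay)}
    → {at(bay), key_at(k1,hall), key_at(k3,bay), key_at(k4,lab)}
  through step 1 (move(lab,bay)): drop {at(bay)}, keep {key_at(k1,hall), key_at(k3,bay), key_at(k4,lab)}, require {at(lab), open(d_bay_lab)}
    → {at(lab), key_at(k1,hall), key_at(k3,bay), key_at(k4,lab), open(d_bay_lab)}

== RESULT ==
["at(lab)", "key_at(k1,hall)", "key_at(k3,bay)", "key_at(k4,lab)", "open(d_bay_lab)"]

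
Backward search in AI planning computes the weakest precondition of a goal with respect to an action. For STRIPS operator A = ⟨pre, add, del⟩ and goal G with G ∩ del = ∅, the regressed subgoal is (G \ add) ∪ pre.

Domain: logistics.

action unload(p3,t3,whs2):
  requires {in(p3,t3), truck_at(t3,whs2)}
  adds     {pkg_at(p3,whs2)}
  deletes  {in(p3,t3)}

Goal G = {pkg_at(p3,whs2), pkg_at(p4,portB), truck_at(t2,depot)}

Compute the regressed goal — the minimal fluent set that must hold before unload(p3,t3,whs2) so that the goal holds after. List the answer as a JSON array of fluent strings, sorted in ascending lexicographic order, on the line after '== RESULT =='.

Regress:
  G ∩ del = {}  (empty — regression defined)
  G \ add = {pkg_at(p3,whs2), pkg_at(p4,portB), truck_at(t2,depot)} \ {pkg_at(p3,whs2)} = {pkg_at(p4,portB), truck_at(t2,depot)}
  ∪ pre   = {pkg_at(p4,portB), truck_at(t2,depot)} ∪ {in(p3,t3), truck_at(t3,whs2)}
          = {in(p3,t3), pkg_at(p4,portB), truck_at(t2,depot), truck_at(t3,whs2)}

== RESULT ==
["in(p3,t3)", "pkg_at(p4,portB)", "truck_at(t2,depot)", "truck_at(t3,whs2)"]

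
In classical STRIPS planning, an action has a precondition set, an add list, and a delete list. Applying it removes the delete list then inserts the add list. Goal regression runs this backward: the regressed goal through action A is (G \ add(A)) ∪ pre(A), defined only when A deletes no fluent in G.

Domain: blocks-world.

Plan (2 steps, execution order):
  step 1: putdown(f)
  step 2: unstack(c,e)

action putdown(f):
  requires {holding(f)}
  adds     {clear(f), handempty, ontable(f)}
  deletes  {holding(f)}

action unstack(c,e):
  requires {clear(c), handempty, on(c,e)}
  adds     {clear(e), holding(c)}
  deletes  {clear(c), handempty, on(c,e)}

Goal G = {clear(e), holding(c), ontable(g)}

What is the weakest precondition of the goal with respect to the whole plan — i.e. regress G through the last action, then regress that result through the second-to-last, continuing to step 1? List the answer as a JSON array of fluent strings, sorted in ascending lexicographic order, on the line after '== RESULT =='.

Regress step by step:
  through step 2 (unstack(c,e)): drop {clear(e), holding(c)}, keep {ontable(g)}, require {clear(c), handempty, on(c,e)}
    → {clear(c), handempty, on(c,e), ontable(g)}
  through step 1 (putdown(f)): drop {handempty}, keep {clear(c), on(c,e), ontable(g)}, require {holding(f)}
    → {clear(c), holding(f), on(c,e), ontable(g)}

== RESULT ==
["clear(c)", "holding(f)", "on(c,e)", "ontable(g)"]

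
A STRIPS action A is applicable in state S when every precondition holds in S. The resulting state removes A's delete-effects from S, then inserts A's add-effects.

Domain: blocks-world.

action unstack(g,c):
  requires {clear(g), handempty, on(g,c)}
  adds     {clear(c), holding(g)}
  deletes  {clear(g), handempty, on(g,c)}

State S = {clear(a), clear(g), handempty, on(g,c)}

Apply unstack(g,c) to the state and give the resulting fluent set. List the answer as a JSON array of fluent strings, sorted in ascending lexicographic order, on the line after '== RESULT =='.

Progress:
  pre ⊆ S: {clear(g), handempty, on(g,c)} ⊆ S  — applicable
  S \ del = {clear(a)}
  ∪ add   = {clear(a), clear(c), holding(g)}

== RESULT ==
["clear(a)", "clear(c)", "holding(g)"]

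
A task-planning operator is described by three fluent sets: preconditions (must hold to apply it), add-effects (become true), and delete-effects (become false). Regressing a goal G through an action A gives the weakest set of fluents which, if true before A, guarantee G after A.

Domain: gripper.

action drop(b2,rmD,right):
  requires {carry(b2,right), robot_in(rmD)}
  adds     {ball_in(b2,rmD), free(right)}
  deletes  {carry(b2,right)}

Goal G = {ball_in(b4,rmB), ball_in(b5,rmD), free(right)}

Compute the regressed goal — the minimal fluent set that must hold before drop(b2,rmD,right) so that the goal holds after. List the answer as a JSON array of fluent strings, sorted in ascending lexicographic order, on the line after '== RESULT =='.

Regress:
  G ∩ del = {}  (empty — regression defined)
  G \ add = {ball_in(b4,rmB), ball_in(b5,rmD), free(right)} \ {ball_in(b2,rmD), free(right)} = {ball_in(b4,rmB), ball_in(b5,rmD)}
  ∪ pre   = {ball_in(b4,rmB), ball_in(b5,rmD)} ∪ {carry(b2,right), robot_in(rmD)}
          = {ball_in(b4,rmB), ball_in(b5,rmD), carry(b2,right), robot_in(rmD)}

== RESULT ==
["ball_in(b4,rmB)", "ball_in(b5,rmD)", "carry(b2,right)", "robot_in(rmD)"]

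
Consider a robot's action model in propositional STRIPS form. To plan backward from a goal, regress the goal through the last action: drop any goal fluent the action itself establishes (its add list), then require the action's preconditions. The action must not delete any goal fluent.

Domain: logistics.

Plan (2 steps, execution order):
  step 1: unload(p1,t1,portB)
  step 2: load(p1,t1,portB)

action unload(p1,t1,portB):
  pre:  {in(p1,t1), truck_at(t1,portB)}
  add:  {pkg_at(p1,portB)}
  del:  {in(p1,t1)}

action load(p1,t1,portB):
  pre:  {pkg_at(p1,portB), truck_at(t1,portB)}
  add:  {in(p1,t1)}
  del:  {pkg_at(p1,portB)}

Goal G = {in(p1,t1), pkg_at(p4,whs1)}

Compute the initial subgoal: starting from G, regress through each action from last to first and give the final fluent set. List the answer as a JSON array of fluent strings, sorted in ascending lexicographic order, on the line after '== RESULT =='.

Regress step by step:
  through step 2 (load(p1,t1,portB)): drop {in(p1,t1)}, keep {pkg_at(p4,whs1)}, require {pkg_at(p1,portB), truck_at(t1,portB)}
    → {pkg_at(p1,portB), pkg_at(p4,whs1), truck_at(t1,portB)}
  through step 1 (unload(p1,t1,portB)): drop {pkg_at(p1,portB)}, keep {pkg_at(p4,whs1), truck_at(t1,portB)}, require {in(p1,t1), truck_at(t1,portB)}
    → {in(p1,t1), pkg_at(p4,whs1), truck_at(t1,portB)}

== RESULT ==
["in(p1,t1)", "pkg_at(p4,whs1)", "truck_at(t1,portB)"]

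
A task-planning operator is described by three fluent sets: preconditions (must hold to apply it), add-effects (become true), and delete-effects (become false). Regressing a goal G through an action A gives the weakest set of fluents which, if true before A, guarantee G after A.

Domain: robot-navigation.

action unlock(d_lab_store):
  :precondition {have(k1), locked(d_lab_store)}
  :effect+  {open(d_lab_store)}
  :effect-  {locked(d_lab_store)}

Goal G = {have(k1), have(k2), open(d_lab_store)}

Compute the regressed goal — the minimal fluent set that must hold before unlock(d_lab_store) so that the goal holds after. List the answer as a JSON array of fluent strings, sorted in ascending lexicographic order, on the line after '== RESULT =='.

Compute (G \ add) ∪ pre:
  G ∩ del = {}  (empty — regression defined)
  G \ add = {have(k1), have(k2), open(d_lab_store)} \ {open(d_lab_store)} = {have(k1), have(k2)}
  ∪ pre   = {have(k1), have(k2)} ∪ {have(k1), locked(d_lab_store)}
          = {have(k1), have(k2), locked(d_lab_store)}

== RESULT ==
["have(k1)", "have(k2)", "locked(d_lab_store)"]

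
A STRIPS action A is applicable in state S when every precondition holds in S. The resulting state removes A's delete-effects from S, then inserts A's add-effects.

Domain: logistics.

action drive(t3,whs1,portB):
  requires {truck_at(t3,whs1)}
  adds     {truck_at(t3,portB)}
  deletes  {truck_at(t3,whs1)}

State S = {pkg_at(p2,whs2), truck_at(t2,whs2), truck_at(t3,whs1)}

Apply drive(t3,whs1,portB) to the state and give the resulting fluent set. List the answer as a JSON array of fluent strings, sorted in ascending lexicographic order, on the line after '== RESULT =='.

Progress:
  pre ⊆ S: {truck_at(t3,whs1)} ⊆ S  — applicable
  S \ del = {pkg_at(p2,whs2), truck_at(t2,whs2)}
  ∪ add   = {pkg_at(p2,whs2), truck_at(t2,whs2), truck_at(t3,portB)}

== RESULT ==
["pkg_at(p2,whs2)", "truck_at(t2,whs2)", "truck_at(t3,portB)"]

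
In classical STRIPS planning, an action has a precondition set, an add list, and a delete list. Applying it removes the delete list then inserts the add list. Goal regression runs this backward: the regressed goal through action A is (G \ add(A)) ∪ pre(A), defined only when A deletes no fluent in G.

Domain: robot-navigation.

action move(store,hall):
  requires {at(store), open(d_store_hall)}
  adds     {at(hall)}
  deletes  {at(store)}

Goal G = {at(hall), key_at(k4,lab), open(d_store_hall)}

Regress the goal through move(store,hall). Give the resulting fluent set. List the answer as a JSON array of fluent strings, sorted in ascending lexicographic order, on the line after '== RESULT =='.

Regress:
  G ∩ del = {}  (empty — regression defined)
  G \ add = {at(hall), key_at(k4,lab), open(d_store_hall)} \ {at(hall)} = {key_at(k4,lab), open(d_store_hall)}
  ∪ pre   = {key_at(k4,lab), open(d_store_hall)} ∪ {at(store), open(d_store_hall)}
          = {at(store), key_at(k4,lab), open(d_store_hall)}

== RESULT ==
["at(store)", "key_at(k4,lab)", "open(d_store_hall)"]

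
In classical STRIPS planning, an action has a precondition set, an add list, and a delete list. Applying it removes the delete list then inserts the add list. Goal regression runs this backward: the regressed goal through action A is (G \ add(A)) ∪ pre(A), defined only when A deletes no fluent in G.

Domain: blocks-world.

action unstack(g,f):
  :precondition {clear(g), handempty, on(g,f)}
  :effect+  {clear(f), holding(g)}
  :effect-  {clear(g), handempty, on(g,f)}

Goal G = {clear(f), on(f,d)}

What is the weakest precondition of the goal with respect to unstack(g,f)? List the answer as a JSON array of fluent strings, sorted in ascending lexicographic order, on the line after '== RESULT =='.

Compute (G \ add) ∪ pre:
  G ∩ del = {}  (empty — regression defined)
  G \ add = {clear(f), on(f,d)} \ {clear(f), holding(g)} = {on(f,d)}
  ∪ pre   = {on(f,d)} ∪ {clear(g), handempty, on(g,f)}
          = {clear(g), handempty, on(f,d), on(g,f)}

== RESULT ==
["clear(g)", "handempty", "on(f,d)", "on(g,f)"]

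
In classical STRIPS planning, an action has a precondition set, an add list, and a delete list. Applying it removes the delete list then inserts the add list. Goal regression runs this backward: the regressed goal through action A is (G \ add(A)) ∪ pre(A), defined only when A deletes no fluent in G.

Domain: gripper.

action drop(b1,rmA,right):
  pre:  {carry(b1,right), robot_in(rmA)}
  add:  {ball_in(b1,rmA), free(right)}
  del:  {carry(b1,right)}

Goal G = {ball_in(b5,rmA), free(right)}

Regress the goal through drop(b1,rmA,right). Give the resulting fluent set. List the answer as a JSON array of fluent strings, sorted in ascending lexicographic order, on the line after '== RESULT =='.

Compute (G \ add) ∪ pre:
  G ∩ del = {}  (empty — regression defined)
  G \ add = {ball_in(b5,rmA), free(right)} \ {ball_in(b1,rmA), free(right)} = {ball_in(b5,rmA)}
  ∪ pre   = {ball_in(b5,rmA)} ∪ {carry(b1,right), robot_in(rmA)}
          = {ball_in(b5,rmA), carry(b1,right), robot_in(rmA)}

== RESULT ==
["ball_in(b5,rmA)", "carry(b1,right)", "robot_in(rmA)"]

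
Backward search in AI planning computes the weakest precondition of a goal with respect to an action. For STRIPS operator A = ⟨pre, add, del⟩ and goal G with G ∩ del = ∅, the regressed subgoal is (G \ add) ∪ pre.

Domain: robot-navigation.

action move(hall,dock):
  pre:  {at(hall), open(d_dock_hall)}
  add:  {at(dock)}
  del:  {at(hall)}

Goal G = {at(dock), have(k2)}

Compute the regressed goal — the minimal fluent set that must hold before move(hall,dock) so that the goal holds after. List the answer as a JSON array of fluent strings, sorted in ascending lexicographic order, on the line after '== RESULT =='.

Compute (G \ add) ∪ pre:
  G ∩ del = {}  (empty — regression defined)
  G \ add = {at(dock), have(k2)} \ {at(dock)} = {have(k2)}
  ∪ pre   = {have(k2)} ∪ {at(hall), open(d_dock_hall)}
          = {at(hall), have(k2), open(d_dock_hall)}

== RESULT ==
["at(hall)", "have(k2)", "open(d_dock_hall)"]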